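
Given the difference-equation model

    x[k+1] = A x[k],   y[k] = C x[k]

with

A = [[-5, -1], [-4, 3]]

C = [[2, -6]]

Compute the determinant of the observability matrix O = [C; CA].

CA = [[14, -20]]
Observability matrix O = [C; CA] = [[2, -6], [14, -20]]
det(O) = 2·(-20) - (-6)·14 = -40 - (-84) = 44
Since det(O) ≠ 0, rank(O) = 2 and the system is completely observable.

44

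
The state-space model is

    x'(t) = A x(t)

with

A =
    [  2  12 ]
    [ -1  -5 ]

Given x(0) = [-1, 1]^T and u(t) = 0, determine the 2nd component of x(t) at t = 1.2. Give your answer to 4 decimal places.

-0.3302

det(sI - A) = s^2 - (tr A)s + det A, with tr A = 2 + (-5) = -3 and det A = 2·(-5) - 12·(-1) = -10 - (-12) = 2.
So p(s) = det(sI - A) = s^2 + 3s + 2.
Factor s^2 + 3s + 2: two numbers with sum -3 and product 2 are -1 and -2, so s^2 + 3s + 2 = (s + 1)(s + 2).
Hence p(s) = (s + 1) (s + 2), with roots -2, -1.
The eigenvalues -2, -1 are distinct and real, so A is diagonalisable and x(t) = e^{At} x(0) = V diag(e^{λ_i t}) V^{-1} x(0), where the columns of V are the eigenvectors.
λ = -2: A - (-2)I = [[4, 12], [-1, -3]]. Row 1 gives 4·v1 + 12·v2 = 0, so take v_1 = [-3, 1]^T.
λ = -1: A - (-1)I = [[3, 12], [-1, -4]]. Row 1 gives 3·v1 + 12·v2 = 0, so take v_2 = [4, -1]^T.
V = [v_1 v_2] = [[-3, 4], [1, -1]] has det V = -1, so V^{-1} = adj(V)/det V = [[1, 4], [1, 3]].
Modal coordinates z(0) = V^{-1} x(0): 1·(-1) + 4·1 = 3; 1·(-1) + 3·1 = 2; so z(0) = [3, 2]^T.
x_2(t) = Σ_i (v_i)_2 · z_i(0) · e^{λ_i t} (row 2 of V times the modal terms).
x_2(1.2) = 1·3·e^{-2·1.2} + (-1)·2·e^{-1·1.2} = 3·0.090718 + (-2)·0.301194 = -0.3302.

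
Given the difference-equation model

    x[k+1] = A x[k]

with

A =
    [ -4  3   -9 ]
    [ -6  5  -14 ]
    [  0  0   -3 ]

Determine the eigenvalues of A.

det(zI - A) = z^3 - (tr A)z^2 + (M11 + M22 + M33)z - det A, where Mii is the 2×2 principal minor of A obtained by deleting row i and column i.
tr A = (-4) + 5 + (-3) = -2; M11 = 5·(-3) - (-14)·0 = -15 - 0 = -15; M22 = (-4)·(-3) - (-9)·0 = 12 - 0 = 12; M33 = (-4)·5 - 3·(-6) = -20 - (-18) = -2; sum of minors = -5.
det A = (-4)·(5·(-3) - (-14)·0) - 3·((-6)·(-3) - (-14)·0) + (-9)·((-6)·0 - 5·0) = (-4)·(-15) - 3·18 + (-9)·0 = 6.
So p(z) = det(zI - A) = z^3 + 2z^2 - 5z - 6.
Rational-root test: any integer root divides -6. Testing small divisors, z = -1 works: p(-1) = -1 + 2 + 5 + (-6) = 0, so (z + 1) is a factor.
Dividing, p(z) = (z + 1)(z^2 + z - 6).
Factor z^2 + z - 6: two numbers with sum -1 and product -6 are 2 and -3, so z^2 + z - 6 = (z - 2)(z + 3).
Hence p(z) = (z - 2) (z + 1) (z + 3), with roots -3, -1, 2.

-3, -1, 2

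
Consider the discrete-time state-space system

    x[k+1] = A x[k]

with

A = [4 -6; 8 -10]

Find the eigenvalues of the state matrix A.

-4, -2

det(zI - A) = z^2 - (tr A)z + det A, with tr A = 4 + (-10) = -6 and det A = 4·(-10) - (-6)·8 = -40 - (-48) = 8.
So p(z) = det(zI - A) = z^2 + 6z + 8.
Factor z^2 + 6z + 8: two numbers with sum -6 and product 8 are -2 and -4, so z^2 + 6z + 8 = (z + 2)(z + 4).
Hence p(z) = (z + 2) (z + 4), with roots -4, -2.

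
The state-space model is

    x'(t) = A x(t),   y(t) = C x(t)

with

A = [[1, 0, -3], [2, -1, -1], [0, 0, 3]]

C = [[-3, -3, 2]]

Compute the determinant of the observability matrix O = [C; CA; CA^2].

CA = [[-9, 3, 18]]
CA^2 = [[-3, -3, 78]]
Observability matrix O = [C; CA; CA^2] = [[-3, -3, 2], [-9, 3, 18], [-3, -3, 78]]
Expanding along the first row, det(O) = (-3)·(3·78 - 18·(-3)) - (-3)·((-9)·78 - 18·(-3)) + 2·((-9)·(-3) - 3·(-3)) = (-3)·288 - (-3)·(-648) + 2·36 = -2736
Since det(O) ≠ 0, rank(O) = 3 and the system is completely observable.

-2736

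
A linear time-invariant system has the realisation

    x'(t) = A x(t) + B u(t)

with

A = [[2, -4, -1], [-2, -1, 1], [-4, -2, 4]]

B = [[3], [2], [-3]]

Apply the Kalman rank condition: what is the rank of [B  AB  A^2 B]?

3

AB = [[1], [-11], [-28]]
A^2B = [[74], [-19], [-94]]
Controllability matrix C = [B  AB  A^2B] = [[3, 1, 74], [2, -11, -19], [-3, -28, -94]]
det(C) = 3·((-11)·(-94) - (-19)·(-28)) - 1·(2·(-94) - (-19)·(-3)) + 74·(2·(-28) - (-11)·(-3)) = 3·502 - 1·(-245) + 74·(-89) = -4835 ≠ 0, so rank(C) = 3.
rank(C) = 3 = n, so the pair (A, B) is completely controllable.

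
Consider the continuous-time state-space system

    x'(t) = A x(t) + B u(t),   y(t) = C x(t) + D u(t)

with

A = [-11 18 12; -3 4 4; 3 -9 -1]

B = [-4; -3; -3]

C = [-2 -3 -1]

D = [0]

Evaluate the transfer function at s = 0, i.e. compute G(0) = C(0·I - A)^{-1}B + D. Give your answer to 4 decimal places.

-23.0000

G(0) = C(-A)^{-1}B + D = -C A^{-1} B + D.
det A = -10, so A^{-1} = (1/-10)·adj(A) = [[-16/5, 9, -12/5], [-9/10, 5/2, -4/5], [-3/2, 9/2, -1]]
A^{-1} B = [-7, -3/2, -9/2]^T
C A^{-1} B = 23
G(0) = D - C A^{-1} B = 0 - (23) = -23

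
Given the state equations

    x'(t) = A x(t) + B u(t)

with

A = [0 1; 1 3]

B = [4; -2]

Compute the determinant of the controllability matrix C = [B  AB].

AB = [[-2], [-2]]
Controllability matrix C = [B  AB] = [[4, -2], [-2, -2]]
det(C) = 4·(-2) - (-2)·(-2) = -8 - 4 = -12
Since det(C) ≠ 0, rank(C) = 2 and the system is completely controllable.

-12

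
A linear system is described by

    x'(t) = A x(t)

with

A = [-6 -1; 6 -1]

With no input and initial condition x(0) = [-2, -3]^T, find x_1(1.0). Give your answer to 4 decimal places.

det(sI - A) = s^2 - (tr A)s + det A, with tr A = (-6) + (-1) = -7 and det A = (-6)·(-1) - (-1)·6 = 6 - (-6) = 12.
So p(s) = det(sI - A) = s^2 + 7s + 12.
Factor s^2 + 7s + 12: two numbers with sum -7 and product 12 are -3 and -4, so s^2 + 7s + 12 = (s + 3)(s + 4).
Hence p(s) = (s + 3) (s + 4), with roots -4, -3.
The eigenvalues -4, -3 are distinct and real, so A is diagonalisable and x(t) = e^{At} x(0) = V diag(e^{λ_i t}) V^{-1} x(0), where the columns of V are the eigenvectors.
λ = -4: A - (-4)I = [[-2, -1], [6, 3]]. Row 1 gives (-2)·v1 + (-1)·v2 = 0, so take v_1 = [1, -2]^T.
λ = -3: A - (-3)I = [[-3, -1], [6, 2]]. Row 1 gives (-3)·v1 + (-1)·v2 = 0, so take v_2 = [1, -3]^T.
V = [v_1 v_2] = [[1, 1], [-2, -3]] has det V = -1, so V^{-1} = adj(V)/det V = [[3, 1], [-2, -1]].
Modal coordinates z(0) = V^{-1} x(0): 3·(-2) + 1·(-3) = -9; (-2)·(-2) + (-1)·(-3) = 7; so z(0) = [-9, 7]^T.
x_1(t) = Σ_i (v_i)_1 · z_i(0) · e^{λ_i t} (row 1 of V times the modal terms).
x_1(1.0) = 1·(-9)·e^{-4·1.0} + 1·7·e^{-3·1.0} = (-9)·0.018316 + 7·0.049787 = 0.1837.

0.1837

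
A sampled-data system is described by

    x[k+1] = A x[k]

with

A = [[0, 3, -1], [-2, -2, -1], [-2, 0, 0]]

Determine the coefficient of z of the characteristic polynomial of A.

Expand det(zI - A) for the 3×3 matrix.
p(z) = z^3 + 2z^2 + 4z - 10.
(Check: constant term = det(-A) = (-1)^3 det A = -10; coefficient of z^2 = -tr A = 2.)
The coefficient of z is 4.

4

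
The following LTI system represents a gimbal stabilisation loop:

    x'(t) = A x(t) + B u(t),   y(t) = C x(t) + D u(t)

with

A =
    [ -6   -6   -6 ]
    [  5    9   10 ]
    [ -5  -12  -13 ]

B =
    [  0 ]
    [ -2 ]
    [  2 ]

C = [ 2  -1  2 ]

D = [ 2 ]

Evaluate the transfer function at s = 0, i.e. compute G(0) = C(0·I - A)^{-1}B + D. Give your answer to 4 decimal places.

G(0) = C(-A)^{-1}B + D = -C A^{-1} B + D.
det A = -18, so A^{-1} = (1/-18)·adj(A) = [[-1/6, 1/3, 1/3], [-5/6, -8/3, -5/3], [5/6, 7/3, 4/3]]
A^{-1} B = [0, 2, -2]^T
C A^{-1} B = -6
G(0) = D - C A^{-1} B = 2 - (-6) = 8

8.0000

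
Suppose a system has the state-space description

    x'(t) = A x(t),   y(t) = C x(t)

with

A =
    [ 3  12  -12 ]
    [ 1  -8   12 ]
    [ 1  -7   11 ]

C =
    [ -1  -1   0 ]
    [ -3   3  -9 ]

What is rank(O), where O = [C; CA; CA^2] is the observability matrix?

CA = [[-4, -4, 0], [-15, 3, -27]]
CA^2 = [[-16, -16, 0], [-69, -15, -81]]
Observability matrix O = [C; CA; CA^2] = [[-1, -1, 0], [-3, 3, -9], [-4, -4, 0], [-15, 3, -27], [-16, -16, 0], [-69, -15, -81]]
The columns c1, c2, c3 of O are linearly dependent: -3·c1 + 3·c2 + 2·c3 = 0 (check each entry), so rank(O) ≤ 2.
The 2×2 minor from rows 1, 2, columns 1, 2 is (-1)·3 - (-1)·(-3) = -3 - 3 = -6 ≠ 0, so rank(O) = 2.
rank(O) = 2 < n = 3, so the pair (A, C) is not completely observable.

2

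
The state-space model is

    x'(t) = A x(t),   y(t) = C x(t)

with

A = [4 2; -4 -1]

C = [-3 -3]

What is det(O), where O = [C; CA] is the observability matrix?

CA = [[0, -3]]
Observability matrix O = [C; CA] = [[-3, -3], [0, -3]]
det(O) = (-3)·(-3) - (-3)·0 = 9 - 0 = 9
Since det(O) ≠ 0, rank(O) = 2 and the system is completely observable.

9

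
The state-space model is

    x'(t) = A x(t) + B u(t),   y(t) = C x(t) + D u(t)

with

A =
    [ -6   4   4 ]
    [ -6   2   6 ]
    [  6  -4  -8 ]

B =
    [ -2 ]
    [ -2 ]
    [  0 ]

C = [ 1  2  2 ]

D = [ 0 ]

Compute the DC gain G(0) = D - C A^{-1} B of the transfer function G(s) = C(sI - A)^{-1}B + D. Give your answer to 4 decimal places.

G(0) = C(-A)^{-1}B + D = -C A^{-1} B + D.
det A = -48, so A^{-1} = (1/-48)·adj(A) = [[-1/6, -1/3, -1/3], [1/4, -1/2, -1/4], [-1/4, 0, -1/4]]
A^{-1} B = [1, 1/2, 1/2]^T
C A^{-1} B = 3
G(0) = D - C A^{-1} B = 0 - (3) = -3

-3.0000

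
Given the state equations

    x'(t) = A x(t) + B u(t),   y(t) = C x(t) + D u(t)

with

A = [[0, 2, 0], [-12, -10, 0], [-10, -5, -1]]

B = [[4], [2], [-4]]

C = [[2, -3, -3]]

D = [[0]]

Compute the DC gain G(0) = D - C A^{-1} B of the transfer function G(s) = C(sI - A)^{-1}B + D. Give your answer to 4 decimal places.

46.6667

G(0) = C(-A)^{-1}B + D = -C A^{-1} B + D.
det A = -24, so A^{-1} = (1/-24)·adj(A) = [[-5/12, -1/12, 0], [1/2, 0, 0], [5/3, 5/6, -1]]
A^{-1} B = [-11/6, 2, 37/3]^T
C A^{-1} B = -140/3
G(0) = D - C A^{-1} B = 0 - (-140/3) = 140/3 ≈ 46.6667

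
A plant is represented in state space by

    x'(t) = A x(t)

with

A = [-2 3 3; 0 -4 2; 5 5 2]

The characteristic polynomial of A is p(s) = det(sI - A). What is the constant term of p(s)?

Expand det(sI - A) for the 3×3 matrix.
p(s) = s^3 + 4s^2 - 29s - 126.
(Check: constant term = det(-A) = (-1)^3 det A = -126; coefficient of s^2 = -tr A = 4.)
The constant term is -126.

-126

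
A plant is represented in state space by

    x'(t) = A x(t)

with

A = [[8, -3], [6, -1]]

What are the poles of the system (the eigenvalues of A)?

2, 5

det(sI - A) = s^2 - (tr A)s + det A, with tr A = 8 + (-1) = 7 and det A = 8·(-1) - (-3)·6 = -8 - (-18) = 10.
So p(s) = det(sI - A) = s^2 - 7s + 10.
Factor s^2 - 7s + 10: two numbers with sum 7 and product 10 are 5 and 2, so s^2 - 7s + 10 = (s - 5)(s - 2).
Hence p(s) = (s - 5) (s - 2), with roots 2, 5.
At least one eigenvalue has non-negative real part, so the system is not asymptotically stable.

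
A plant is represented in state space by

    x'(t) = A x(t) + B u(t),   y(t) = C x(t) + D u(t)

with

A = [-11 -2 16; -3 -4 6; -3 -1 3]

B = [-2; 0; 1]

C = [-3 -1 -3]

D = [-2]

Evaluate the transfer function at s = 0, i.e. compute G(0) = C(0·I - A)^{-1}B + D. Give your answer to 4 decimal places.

-8.6000

G(0) = C(-A)^{-1}B + D = -C A^{-1} B + D.
det A = -60, so A^{-1} = (1/-60)·adj(A) = [[1/10, 1/6, -13/15], [3/20, -1/4, -3/10], [3/20, 1/12, -19/30]]
A^{-1} B = [-16/15, -3/5, -14/15]^T
C A^{-1} B = 33/5
G(0) = D - C A^{-1} B = -2 - (33/5) = -43/5 ≈ -8.6000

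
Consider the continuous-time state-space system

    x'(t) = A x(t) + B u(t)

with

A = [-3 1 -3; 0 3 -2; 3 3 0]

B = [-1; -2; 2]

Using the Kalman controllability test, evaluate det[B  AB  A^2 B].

AB = [[-5], [-10], [-9]]
A^2B = [[32], [-12], [-45]]
Controllability matrix C = [B  AB  A^2B] = [[-1, -5, 32], [-2, -10, -12], [2, -9, -45]]
Expanding along the first row, det(C) = (-1)·((-10)·(-45) - (-12)·(-9)) - (-5)·((-2)·(-45) - (-12)·2) + 32·((-2)·(-9) - (-10)·2) = (-1)·342 - (-5)·114 + 32·38 = 1444
Since det(C) ≠ 0, rank(C) = 3 and the system is completely controllable.

1444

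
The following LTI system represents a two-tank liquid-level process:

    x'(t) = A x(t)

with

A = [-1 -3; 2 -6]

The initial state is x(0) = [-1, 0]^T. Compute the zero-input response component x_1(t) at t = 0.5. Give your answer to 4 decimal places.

det(sI - A) = s^2 - (tr A)s + det A, with tr A = (-1) + (-6) = -7 and det A = (-1)·(-6) - (-3)·2 = 6 - (-6) = 12.
So p(s) = det(sI - A) = s^2 + 7s + 12.
Factor s^2 + 7s + 12: two numbers with sum -7 and product 12 are -3 and -4, so s^2 + 7s + 12 = (s + 3)(s + 4).
Hence p(s) = (s + 3) (s + 4), with roots -4, -3.
The eigenvalues -4, -3 are distinct and real, so A is diagonalisable and x(t) = e^{At} x(0) = V diag(e^{λ_i t}) V^{-1} x(0), where the columns of V are the eigenvectors.
λ = -4: A - (-4)I = [[3, -3], [2, -2]]. Row 1 gives 3·v1 + (-3)·v2 = 0, so take v_1 = [1, 1]^T.
λ = -3: A - (-3)I = [[2, -3], [2, -3]]. Row 1 gives 2·v1 + (-3)·v2 = 0, so take v_2 = [3, 2]^T.
V = [v_1 v_2] = [[1, 3], [1, 2]] has det V = -1, so V^{-1} = adj(V)/det V = [[-2, 3], [1, -1]].
Modal coordinates z(0) = V^{-1} x(0): (-2)·(-1) + 3·0 = 2; 1·(-1) + (-1)·0 = -1; so z(0) = [2, -1]^T.
x_1(t) = Σ_i (v_i)_1 · z_i(0) · e^{λ_i t} (row 1 of V times the modal terms).
x_1(0.5) = 1·2·e^{-4·0.5} + 3·(-1)·e^{-3·0.5} = 2·0.135335 + (-3)·0.223130 = -0.3987.

-0.3987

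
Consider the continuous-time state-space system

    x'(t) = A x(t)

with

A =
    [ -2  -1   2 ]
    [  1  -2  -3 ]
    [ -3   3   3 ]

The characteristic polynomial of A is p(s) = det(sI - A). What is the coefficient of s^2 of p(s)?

Expand det(sI - A) for the 3×3 matrix.
p(s) = s^3 + s^2 + 8s + 18.
(Check: constant term = det(-A) = (-1)^3 det A = 18; coefficient of s^2 = -tr A = 1.)
The coefficient of s^2 is 1.

1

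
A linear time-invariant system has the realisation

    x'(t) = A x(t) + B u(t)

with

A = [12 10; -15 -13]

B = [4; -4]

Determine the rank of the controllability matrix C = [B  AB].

1

AB = [[8], [-8]]
Controllability matrix C = [B  AB] = [[4, 8], [-4, -8]]
Every column of C is a scalar multiple of column 1 = [4, -4] (multipliers 1, 2), so the columns span a one-dimensional space.
C ≠ 0, hence rank(C) = 1.
rank(C) = 1 < n = 2, so the pair (A, B) is not completely controllable.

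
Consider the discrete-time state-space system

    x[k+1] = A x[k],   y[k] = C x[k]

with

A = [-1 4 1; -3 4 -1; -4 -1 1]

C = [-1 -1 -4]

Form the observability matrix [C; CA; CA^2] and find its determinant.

CA = [[20, -4, -4]]
CA^2 = [[8, 68, 20]]
Observability matrix O = [C; CA; CA^2] = [[-1, -1, -4], [20, -4, -4], [8, 68, 20]]
Expanding along the first row, det(O) = (-1)·((-4)·20 - (-4)·68) - (-1)·(20·20 - (-4)·8) + (-4)·(20·68 - (-4)·8) = (-1)·192 - (-1)·432 + (-4)·1392 = -5328
Since det(O) ≠ 0, rank(O) = 3 and the system is completely observable.

-5328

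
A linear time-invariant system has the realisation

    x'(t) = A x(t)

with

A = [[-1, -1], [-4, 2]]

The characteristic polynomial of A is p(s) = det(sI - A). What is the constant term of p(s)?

For a 2×2 matrix, det(sI - A) = s^2 - (tr A)s + det A.
tr A = 1, det A = -6.
So p(s) = s^2 - s - 6.
The constant term is -6.

-6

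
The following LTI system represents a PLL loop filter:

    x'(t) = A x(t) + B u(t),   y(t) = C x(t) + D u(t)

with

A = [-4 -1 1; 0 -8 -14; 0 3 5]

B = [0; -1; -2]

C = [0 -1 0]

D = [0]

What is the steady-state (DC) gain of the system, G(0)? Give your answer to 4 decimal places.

G(0) = C(-A)^{-1}B + D = -C A^{-1} B + D.
det A = -8, so A^{-1} = (1/-8)·adj(A) = [[-1/4, -1, -11/4], [0, 5/2, 7], [0, -3/2, -4]]
A^{-1} B = [13/2, -33/2, 19/2]^T
C A^{-1} B = 33/2
G(0) = D - C A^{-1} B = 0 - (33/2) = -33/2 ≈ -16.5000

-16.5000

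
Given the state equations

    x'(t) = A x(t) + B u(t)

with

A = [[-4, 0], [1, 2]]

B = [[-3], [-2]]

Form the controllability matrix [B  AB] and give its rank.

2

AB = [[12], [-7]]
Controllability matrix C = [B  AB] = [[-3, 12], [-2, -7]]
det(C) = (-3)·(-7) - 12·(-2) = 21 - (-24) = 45 ≠ 0, so rank(C) = 2.
rank(C) = 2 = n, so the pair (A, B) is completely controllable.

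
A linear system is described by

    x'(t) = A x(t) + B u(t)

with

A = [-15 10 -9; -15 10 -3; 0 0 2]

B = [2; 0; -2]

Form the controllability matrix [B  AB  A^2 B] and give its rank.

AB = [[-12], [-24], [-4]]
A^2B = [[-24], [-48], [-8]]
Controllability matrix C = [B  AB  A^2B] = [[2, -12, -24], [0, -24, -48], [-2, -4, -8]]
The rows r1, r2, r3 of C are linearly dependent: 3·r1 - 2·r2 + 3·r3 = 0 (check each entry), so rank(C) ≤ 2.
The 2×2 minor from rows 1, 2, columns 1, 2 is 2·(-24) - (-12)·0 = -48 - 0 = -48 ≠ 0, so rank(C) = 2.
rank(C) = 2 < n = 3, so the pair (A, B) is not completely controllable.

2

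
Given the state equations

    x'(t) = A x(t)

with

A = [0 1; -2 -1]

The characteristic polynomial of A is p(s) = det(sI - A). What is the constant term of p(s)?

2

For a 2×2 matrix, det(sI - A) = s^2 - (tr A)s + det A.
tr A = -1, det A = 2.
So p(s) = s^2 + s + 2.
The constant term is 2.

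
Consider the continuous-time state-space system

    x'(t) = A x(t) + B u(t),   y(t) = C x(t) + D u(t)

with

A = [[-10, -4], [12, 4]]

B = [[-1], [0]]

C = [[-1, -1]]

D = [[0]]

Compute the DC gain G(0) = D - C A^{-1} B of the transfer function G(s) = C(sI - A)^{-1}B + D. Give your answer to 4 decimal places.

1.0000

G(0) = C(-A)^{-1}B + D = -C A^{-1} B + D.
det A = 8, so A^{-1} = (1/8)·adj(A) = [[1/2, 1/2], [-3/2, -5/4]]
A^{-1} B = [-1/2, 3/2]^T
C A^{-1} B = -1
G(0) = D - C A^{-1} B = 0 - (-1) = 1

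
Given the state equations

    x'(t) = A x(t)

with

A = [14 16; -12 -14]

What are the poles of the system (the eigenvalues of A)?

-2, 2

det(sI - A) = s^2 - (tr A)s + det A, with tr A = 14 + (-14) = 0 and det A = 14·(-14) - 16·(-12) = -196 - (-192) = -4.
So p(s) = det(sI - A) = s^2 - 4.
Factor s^2 - 4: two numbers with sum 0 and product -4 are 2 and -2, so s^2 - 4 = (s - 2)(s + 2).
Hence p(s) = (s - 2) (s + 2), with roots -2, 2.
At least one eigenvalue has non-negative real part, so the system is not asymptotically stable.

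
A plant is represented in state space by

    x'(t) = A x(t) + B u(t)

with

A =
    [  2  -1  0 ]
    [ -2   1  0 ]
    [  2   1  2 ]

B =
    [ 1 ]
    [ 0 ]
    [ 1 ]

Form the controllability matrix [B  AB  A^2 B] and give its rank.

3

AB = [[2], [-2], [4]]
A^2B = [[6], [-6], [10]]
Controllability matrix C = [B  AB  A^2B] = [[1, 2, 6], [0, -2, -6], [1, 4, 10]]
det(C) = 1·((-2)·10 - (-6)·4) - 2·(0·10 - (-6)·1) + 6·(0·4 - (-2)·1) = 1·4 - 2·6 + 6·2 = 4 ≠ 0, so rank(C) = 3.
rank(C) = 3 = n, so the pair (A, B) is completely controllable.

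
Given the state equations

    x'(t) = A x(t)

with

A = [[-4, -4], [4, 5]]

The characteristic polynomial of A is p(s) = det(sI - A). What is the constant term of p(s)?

-4

For a 2×2 matrix, det(sI - A) = s^2 - (tr A)s + det A.
tr A = 1, det A = -4.
So p(s) = s^2 - s - 4.
The constant term is -4.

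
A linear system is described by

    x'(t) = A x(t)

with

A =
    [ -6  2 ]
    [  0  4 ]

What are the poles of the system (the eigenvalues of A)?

det(sI - A) = s^2 - (tr A)s + det A, with tr A = (-6) + 4 = -2 and det A = (-6)·4 - 2·0 = -24 - 0 = -24.
So p(s) = det(sI - A) = s^2 + 2s - 24.
Factor s^2 + 2s - 24: two numbers with sum -2 and product -24 are 4 and -6, so s^2 + 2s - 24 = (s - 4)(s + 6).
Hence p(s) = (s - 4) (s + 6), with roots -6, 4.
At least one eigenvalue has non-negative real part, so the system is not asymptotically stable.

-6, 4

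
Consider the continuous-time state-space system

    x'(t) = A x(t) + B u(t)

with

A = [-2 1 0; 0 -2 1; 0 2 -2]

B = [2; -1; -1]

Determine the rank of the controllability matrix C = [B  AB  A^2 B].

AB = [[-5], [1], [0]]
A^2B = [[11], [-2], [2]]
Controllability matrix C = [B  AB  A^2B] = [[2, -5, 11], [-1, 1, -2], [-1, 0, 2]]
det(C) = 2·(1·2 - (-2)·0) - (-5)·((-1)·2 - (-2)·(-1)) + 11·((-1)·0 - 1·(-1)) = 2·2 - (-5)·(-4) + 11·1 = -5 ≠ 0, so rank(C) = 3.
rank(C) = 3 = n, so the pair (A, B) is completely controllable.

3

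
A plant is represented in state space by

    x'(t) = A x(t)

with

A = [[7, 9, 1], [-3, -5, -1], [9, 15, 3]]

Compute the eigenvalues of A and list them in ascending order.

0, 1, 4

det(sI - A) = s^3 - (tr A)s^2 + (M11 + M22 + M33)s - det A, where Mii is the 2×2 principal minor of A obtained by deleting row i and column i.
tr A = 7 + (-5) + 3 = 5; M11 = (-5)·3 - (-1)·15 = -15 - (-15) = 0; M22 = 7·3 - 1·9 = 21 - 9 = 12; M33 = 7·(-5) - 9·(-3) = -35 - (-27) = -8; sum of minors = 4.
det A = 7·((-5)·3 - (-1)·15) - 9·((-3)·3 - (-1)·9) + 1·((-3)·15 - (-5)·9) = 7·0 - 9·0 + 1·0 = 0.
So p(s) = det(sI - A) = s^3 - 5s^2 + 4s.
The constant term is 0, so p(s) = s(s^2 - 5s + 4).
Factor s^2 - 5s + 4: two numbers with sum 5 and product 4 are 4 and 1, so s^2 - 5s + 4 = (s - 4)(s - 1).
Hence p(s) = s (s - 4) (s - 1), with roots 0, 1, 4.
At least one eigenvalue has non-negative real part, so the system is not asymptotically stable.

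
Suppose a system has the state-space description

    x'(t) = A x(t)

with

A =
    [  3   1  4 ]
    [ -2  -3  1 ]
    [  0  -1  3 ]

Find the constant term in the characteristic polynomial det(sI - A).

10

Expand det(sI - A) for the 3×3 matrix.
p(s) = s^3 - 3s^2 - 6s + 10.
(Check: constant term = det(-A) = (-1)^3 det A = 10; coefficient of s^2 = -tr A = -3.)
The constant term is 10.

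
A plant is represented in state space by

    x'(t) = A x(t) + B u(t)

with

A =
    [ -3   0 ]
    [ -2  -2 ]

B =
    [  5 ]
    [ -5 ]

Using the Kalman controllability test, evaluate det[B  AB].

AB = [[-15], [0]]
Controllability matrix C = [B  AB] = [[5, -15], [-5, 0]]
det(C) = 5·0 - (-15)·(-5) = 0 - 75 = -75
Since det(C) ≠ 0, rank(C) = 2 and the system is completely controllable.

-75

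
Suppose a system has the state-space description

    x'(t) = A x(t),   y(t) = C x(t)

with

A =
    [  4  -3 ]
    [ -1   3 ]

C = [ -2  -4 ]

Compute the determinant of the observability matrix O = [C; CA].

-4

CA = [[-4, -6]]
Observability matrix O = [C; CA] = [[-2, -4], [-4, -6]]
det(O) = (-2)·(-6) - (-4)·(-4) = 12 - 16 = -4
Since det(O) ≠ 0, rank(O) = 2 and the system is completely observable.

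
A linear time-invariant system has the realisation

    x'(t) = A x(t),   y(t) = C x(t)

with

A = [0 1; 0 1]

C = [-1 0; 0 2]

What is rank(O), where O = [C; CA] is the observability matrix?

2

CA = [[0, -1], [0, 2]]
Observability matrix O = [C; CA] = [[-1, 0], [0, 2], [0, -1], [0, 2]]
Take the 2×2 submatrix of O formed by rows 1, 2: [[-1, 0], [0, 2]]. Its determinant is (-1)·2 - 0·0 = -2 - 0 = -2 ≠ 0.
So rank(O) ≥ 2; since O has 2 columns, rank(O) = 2.
rank(O) = 2 = n, so the pair (A, C) is completely observable.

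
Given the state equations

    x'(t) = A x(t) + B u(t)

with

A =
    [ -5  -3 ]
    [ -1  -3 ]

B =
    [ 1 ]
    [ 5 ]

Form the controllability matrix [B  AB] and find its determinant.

84

AB = [[-20], [-16]]
Controllability matrix C = [B  AB] = [[1, -20], [5, -16]]
det(C) = 1·(-16) - (-20)·5 = -16 - (-100) = 84
Since det(C) ≠ 0, rank(C) = 2 and the system is completely controllable.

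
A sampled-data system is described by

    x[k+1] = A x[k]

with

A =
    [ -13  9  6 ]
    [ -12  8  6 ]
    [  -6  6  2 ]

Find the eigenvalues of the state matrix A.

det(zI - A) = z^3 - (tr A)z^2 + (M11 + M22 + M33)z - det A, where Mii is the 2×2 principal minor of A obtained by deleting row i and column i.
tr A = (-13) + 8 + 2 = -3; M11 = 8·2 - 6·6 = 16 - 36 = -20; M22 = (-13)·2 - 6·(-6) = -26 - (-36) = 10; M33 = (-13)·8 - 9·(-12) = -104 - (-108) = 4; sum of minors = -6.
det A = (-13)·(8·2 - 6·6) - 9·((-12)·2 - 6·(-6)) + 6·((-12)·6 - 8·(-6)) = (-13)·(-20) - 9·12 + 6·(-24) = 8.
So p(z) = det(zI - A) = z^3 + 3z^2 - 6z - 8.
Rational-root test: any integer root divides -8. Testing small divisors, z = -1 works: p(-1) = -1 + 3 + 6 + (-8) = 0, so (z + 1) is a factor.
Dividing, p(z) = (z + 1)(z^2 + 2z - 8).
Factor z^2 + 2z - 8: two numbers with sum -2 and product -8 are 2 and -4, so z^2 + 2z - 8 = (z - 2)(z + 4).
Hence p(z) = (z - 2) (z + 1) (z + 4), with roots -4, -1, 2.

-4, -1, 2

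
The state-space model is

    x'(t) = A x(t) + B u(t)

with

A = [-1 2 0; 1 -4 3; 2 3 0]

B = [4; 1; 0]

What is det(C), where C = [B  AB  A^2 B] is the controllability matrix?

AB = [[-2], [0], [11]]
A^2B = [[2], [31], [-4]]
Controllability matrix C = [B  AB  A^2B] = [[4, -2, 2], [1, 0, 31], [0, 11, -4]]
Expanding along the first row, det(C) = 4·(0·(-4) - 31·11) - (-2)·(1·(-4) - 31·0) + 2·(1·11 - 0·0) = 4·(-341) - (-2)·(-4) + 2·11 = -1350
Since det(C) ≠ 0, rank(C) = 3 and the system is completely controllable.

-1350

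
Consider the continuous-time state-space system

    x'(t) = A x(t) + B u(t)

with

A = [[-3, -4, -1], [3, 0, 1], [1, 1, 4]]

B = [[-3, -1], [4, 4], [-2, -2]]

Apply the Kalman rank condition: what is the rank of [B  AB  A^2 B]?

AB = [[-5, -11], [-11, -5], [-7, -5]]
A^2B = [[66, 58], [-22, -38], [-44, -36]]
Controllability matrix C = [B  AB  A^2B] = [[-3, -1, -5, -11, 66, 58], [4, 4, -11, -5, -22, -38], [-2, -2, -7, -5, -44, -36]]
Take the 3×3 submatrix of C formed by columns 1, 2, 3: [[-3, -1, -5], [4, 4, -11], [-2, -2, -7]]. Its determinant is (-3)·(4·(-7) - (-11)·(-2)) - (-1)·(4·(-7) - (-11)·(-2)) + (-5)·(4·(-2) - 4·(-2)) = (-3)·(-50) - (-1)·(-50) + (-5)·0 = 100 ≠ 0.
So rank(C) ≥ 3; since C has 3 rows, rank(C) = 3.
rank(C) = 3 = n, so the pair (A, B) is completely controllable.

3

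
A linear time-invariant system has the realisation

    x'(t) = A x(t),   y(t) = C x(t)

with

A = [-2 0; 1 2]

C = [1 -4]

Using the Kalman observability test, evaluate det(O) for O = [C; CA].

-32

CA = [[-6, -8]]
Observability matrix O = [C; CA] = [[1, -4], [-6, -8]]
det(O) = 1·(-8) - (-4)·(-6) = -8 - 24 = -32
Since det(O) ≠ 0, rank(O) = 2 and the system is completely observable.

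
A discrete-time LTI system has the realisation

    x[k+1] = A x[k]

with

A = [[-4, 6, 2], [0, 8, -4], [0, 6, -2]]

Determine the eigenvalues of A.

-4, 2, 4

det(zI - A) = z^3 - (tr A)z^2 + (M11 + M22 + M33)z - det A, where Mii is the 2×2 principal minor of A obtained by deleting row i and column i.
tr A = (-4) + 8 + (-2) = 2; M11 = 8·(-2) - (-4)·6 = -16 - (-24) = 8; M22 = (-4)·(-2) - 2·0 = 8 - 0 = 8; M33 = (-4)·8 - 6·0 = -32 - 0 = -32; sum of minors = -16.
det A = (-4)·(8·(-2) - (-4)·6) - 6·(0·(-2) - (-4)·0) + 2·(0·6 - 8·0) = (-4)·8 - 6·0 + 2·0 = -32.
So p(z) = det(zI - A) = z^3 - 2z^2 - 16z + 32.
Rational-root test: any integer root divides 32. Testing small divisors, z = 2 works: p(2) = 8 + (-8) + (-32) + 32 = 0, so (z - 2) is a factor.
Dividing, p(z) = (z - 2)(z^2 - 16).
Factor z^2 - 16: two numbers with sum 0 and product -16 are 4 and -4, so z^2 - 16 = (z - 4)(z + 4).
Hence p(z) = (z - 4) (z - 2) (z + 4), with roots -4, 2, 4.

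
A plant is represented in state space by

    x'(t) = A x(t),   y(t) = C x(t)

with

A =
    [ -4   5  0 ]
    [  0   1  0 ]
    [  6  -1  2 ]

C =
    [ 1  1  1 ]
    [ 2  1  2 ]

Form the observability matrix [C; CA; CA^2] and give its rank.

2

CA = [[2, 5, 2], [4, 9, 4]]
CA^2 = [[4, 13, 4], [8, 25, 8]]
Observability matrix O = [C; CA; CA^2] = [[1, 1, 1], [2, 1, 2], [2, 5, 2], [4, 9, 4], [4, 13, 4], [8, 25, 8]]
The columns c1, c2, c3 of O are linearly dependent: -c1 + c3 = 0 (check each entry), so rank(O) ≤ 2.
The 2×2 minor from rows 1, 2, columns 1, 2 is 1·1 - 1·2 = 1 - 2 = -1 ≠ 0, so rank(O) = 2.
rank(O) = 2 < n = 3, so the pair (A, C) is not completely observable.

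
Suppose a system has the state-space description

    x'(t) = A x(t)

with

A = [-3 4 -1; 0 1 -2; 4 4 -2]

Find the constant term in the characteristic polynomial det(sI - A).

Expand det(sI - A) for the 3×3 matrix.
p(s) = s^3 + 4s^2 + 13s + 46.
(Check: constant term = det(-A) = (-1)^3 det A = 46; coefficient of s^2 = -tr A = 4.)
The constant term is 46.

46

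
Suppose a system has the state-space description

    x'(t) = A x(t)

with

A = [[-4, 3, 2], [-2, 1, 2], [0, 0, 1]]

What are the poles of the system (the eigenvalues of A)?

det(sI - A) = s^3 - (tr A)s^2 + (M11 + M22 + M33)s - det A, where Mii is the 2×2 principal minor of A obtained by deleting row i and column i.
tr A = (-4) + 1 + 1 = -2; M11 = 1·1 - 2·0 = 1 - 0 = 1; M22 = (-4)·1 - 2·0 = -4 - 0 = -4; M33 = (-4)·1 - 3·(-2) = -4 - (-6) = 2; sum of minors = -1.
det A = (-4)·(1·1 - 2·0) - 3·((-2)·1 - 2·0) + 2·((-2)·0 - 1·0) = (-4)·1 - 3·(-2) + 2·0 = 2.
So p(s) = det(sI - A) = s^3 + 2s^2 - s - 2.
Rational-root test: any integer root divides -2. Testing small divisors, s = -1 works: p(-1) = -1 + 2 + 1 + (-2) = 0, so (s + 1) is a factor.
Dividing, p(s) = (s + 1)(s^2 + s - 2).
Factor s^2 + s - 2: two numbers with sum -1 and product -2 are 1 and -2, so s^2 + s - 2 = (s - 1)(s + 2).
Hence p(s) = (s - 1) (s + 1) (s + 2), with roots -2, -1, 1.
At least one eigenvalue has non-negative real part, so the system is not asymptotically stable.

-2, -1, 1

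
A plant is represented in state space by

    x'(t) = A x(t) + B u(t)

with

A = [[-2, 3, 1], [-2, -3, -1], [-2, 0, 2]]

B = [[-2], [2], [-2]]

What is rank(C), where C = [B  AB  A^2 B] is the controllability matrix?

3

AB = [[8], [0], [0]]
A^2B = [[-16], [-16], [-16]]
Controllability matrix C = [B  AB  A^2B] = [[-2, 8, -16], [2, 0, -16], [-2, 0, -16]]
det(C) = (-2)·(0·(-16) - (-16)·0) - 8·(2·(-16) - (-16)·(-2)) + (-16)·(2·0 - 0·(-2)) = (-2)·0 - 8·(-64) + (-16)·0 = 512 ≠ 0, so rank(C) = 3.
rank(C) = 3 = n, so the pair (A, B) is completely controllable.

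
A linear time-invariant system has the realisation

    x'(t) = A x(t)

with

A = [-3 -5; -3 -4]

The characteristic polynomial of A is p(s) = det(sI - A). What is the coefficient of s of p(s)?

For a 2×2 matrix, det(sI - A) = s^2 - (tr A)s + det A.
tr A = -7, det A = -3.
So p(s) = s^2 + 7s - 3.
The coefficient of s is 7.

7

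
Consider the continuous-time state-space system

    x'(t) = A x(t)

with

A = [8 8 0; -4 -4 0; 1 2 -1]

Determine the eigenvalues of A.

-1, 0, 4

det(sI - A) = s^3 - (tr A)s^2 + (M11 + M22 + M33)s - det A, where Mii is the 2×2 principal minor of A obtained by deleting row i and column i.
tr A = 8 + (-4) + (-1) = 3; M11 = (-4)·(-1) - 0·2 = 4 - 0 = 4; M22 = 8·(-1) - 0·1 = -8 - 0 = -8; M33 = 8·(-4) - 8·(-4) = -32 - (-32) = 0; sum of minors = -4.
det A = 8·((-4)·(-1) - 0·2) - 8·((-4)·(-1) - 0·1) + 0·((-4)·2 - (-4)·1) = 8·4 - 8·4 + 0·(-4) = 0.
So p(s) = det(sI - A) = s^3 - 3s^2 - 4s.
The constant term is 0, so p(s) = s(s^2 - 3s - 4).
Factor s^2 - 3s - 4: two numbers with sum 3 and product -4 are 4 and -1, so s^2 - 3s - 4 = (s - 4)(s + 1).
Hence p(s) = s (s - 4) (s + 1), with roots -1, 0, 4.
At least one eigenvalue has non-negative real part, so the system is not asymptotically stable.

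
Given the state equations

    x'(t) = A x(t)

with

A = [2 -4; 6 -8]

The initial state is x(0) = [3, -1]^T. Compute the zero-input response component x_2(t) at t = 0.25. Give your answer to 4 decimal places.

det(sI - A) = s^2 - (tr A)s + det A, with tr A = 2 + (-8) = -6 and det A = 2·(-8) - (-4)·6 = -16 - (-24) = 8.
So p(s) = det(sI - A) = s^2 + 6s + 8.
Factor s^2 + 6s + 8: two numbers with sum -6 and product 8 are -2 and -4, so s^2 + 6s + 8 = (s + 2)(s + 4).
Hence p(s) = (s + 2) (s + 4), with roots -4, -2.
The eigenvalues -4, -2 are distinct and real, so A is diagonalisable and x(t) = e^{At} x(0) = V diag(e^{λ_i t}) V^{-1} x(0), where the columns of V are the eigenvectors.
λ = -4: A - (-4)I = [[6, -4], [6, -4]]. Row 1 gives 6·v1 + (-4)·v2 = 0, so take v_1 = [2, 3]^T.
λ = -2: A - (-2)I = [[4, -4], [6, -6]]. Row 1 gives 4·v1 + (-4)·v2 = 0, so take v_2 = [1, 1]^T.
V = [v_1 v_2] = [[2, 1], [3, 1]] has det V = -1, so V^{-1} = adj(V)/det V = [[-1, 1], [3, -2]].
Modal coordinates z(0) = V^{-1} x(0): (-1)·3 + 1·(-1) = -4; 3·3 + (-2)·(-1) = 11; so z(0) = [-4, 11]^T.
x_2(t) = Σ_i (v_i)_2 · z_i(0) · e^{λ_i t} (row 2 of V times the modal terms).
x_2(0.25) = 3·(-4)·e^{-4·0.25} + 1·11·e^{-2·0.25} = (-12)·0.367879 + 11·0.606531 = 2.2573.

2.2573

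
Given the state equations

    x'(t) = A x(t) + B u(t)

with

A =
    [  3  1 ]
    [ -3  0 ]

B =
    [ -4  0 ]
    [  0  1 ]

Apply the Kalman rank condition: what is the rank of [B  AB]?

2

AB = [[-12, 1], [12, 0]]
Controllability matrix C = [B  AB] = [[-4, 0, -12, 1], [0, 1, 12, 0]]
Take the 2×2 submatrix of C formed by columns 1, 2: [[-4, 0], [0, 1]]. Its determinant is (-4)·1 - 0·0 = -4 - 0 = -4 ≠ 0.
So rank(C) ≥ 2; since C has 2 rows, rank(C) = 2.
rank(C) = 2 = n, so the pair (A, B) is completely controllable.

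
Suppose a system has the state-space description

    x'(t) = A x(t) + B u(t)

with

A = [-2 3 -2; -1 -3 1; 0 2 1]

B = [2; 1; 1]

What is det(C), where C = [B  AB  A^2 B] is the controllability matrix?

-221

AB = [[-3], [-4], [3]]
A^2B = [[-12], [18], [-5]]
Controllability matrix C = [B  AB  A^2B] = [[2, -3, -12], [1, -4, 18], [1, 3, -5]]
Expanding along the first row, det(C) = 2·((-4)·(-5) - 18·3) - (-3)·(1·(-5) - 18·1) + (-12)·(1·3 - (-4)·1) = 2·(-34) - (-3)·(-23) + (-12)·7 = -221
Since det(C) ≠ 0, rank(C) = 3 and the system is completely controllable.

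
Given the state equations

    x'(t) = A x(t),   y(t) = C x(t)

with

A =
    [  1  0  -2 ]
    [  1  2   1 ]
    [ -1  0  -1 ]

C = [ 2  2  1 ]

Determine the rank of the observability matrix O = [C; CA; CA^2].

3

CA = [[3, 4, -3]]
CA^2 = [[10, 8, 1]]
Observability matrix O = [C; CA; CA^2] = [[2, 2, 1], [3, 4, -3], [10, 8, 1]]
det(O) = 2·(4·1 - (-3)·8) - 2·(3·1 - (-3)·10) + 1·(3·8 - 4·10) = 2·28 - 2·33 + 1·(-16) = -26 ≠ 0, so rank(O) = 3.
rank(O) = 3 = n, so the pair (A, C) is completely observable.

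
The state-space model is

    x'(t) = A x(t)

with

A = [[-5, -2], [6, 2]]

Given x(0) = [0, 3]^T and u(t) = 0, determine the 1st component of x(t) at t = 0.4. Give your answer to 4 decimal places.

-1.3259

det(sI - A) = s^2 - (tr A)s + det A, with tr A = (-5) + 2 = -3 and det A = (-5)·2 - (-2)·6 = -10 - (-12) = 2.
So p(s) = det(sI - A) = s^2 + 3s + 2.
Factor s^2 + 3s + 2: two numbers with sum -3 and product 2 are -1 and -2, so s^2 + 3s + 2 = (s + 1)(s + 2).
Hence p(s) = (s + 1) (s + 2), with roots -2, -1.
The eigenvalues -2, -1 are distinct and real, so A is diagonalisable and x(t) = e^{At} x(0) = V diag(e^{λ_i t}) V^{-1} x(0), where the columns of V are the eigenvectors.
λ = -2: A - (-2)I = [[-3, -2], [6, 4]]. Row 1 gives (-3)·v1 + (-2)·v2 = 0, so take v_1 = [2, -3]^T.
λ = -1: A - (-1)I = [[-4, -2], [6, 3]]. Row 1 gives (-4)·v1 + (-2)·v2 = 0, so take v_2 = [1, -2]^T.
V = [v_1 v_2] = [[2, 1], [-3, -2]] has det V = -1, so V^{-1} = adj(V)/det V = [[2, 1], [-3, -2]].
Modal coordinates z(0) = V^{-1} x(0): 2·0 + 1·3 = 3; (-3)·0 + (-2)·3 = -6; so z(0) = [3, -6]^T.
x_1(t) = Σ_i (v_i)_1 · z_i(0) · e^{λ_i t} (row 1 of V times the modal terms).
x_1(0.4) = 2·3·e^{-2·0.4} + 1·(-6)·e^{-1·0.4} = 6·0.449329 + (-6)·0.670320 = -1.3259.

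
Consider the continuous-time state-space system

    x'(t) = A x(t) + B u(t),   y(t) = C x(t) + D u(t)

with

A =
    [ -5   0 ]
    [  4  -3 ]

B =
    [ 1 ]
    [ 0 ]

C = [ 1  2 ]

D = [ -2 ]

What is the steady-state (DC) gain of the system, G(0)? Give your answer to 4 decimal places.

-1.2667

G(0) = C(-A)^{-1}B + D = -C A^{-1} B + D.
det A = 15, so A^{-1} = (1/15)·adj(A) = [[-1/5, 0], [-4/15, -1/3]]
A^{-1} B = [-1/5, -4/15]^T
C A^{-1} B = -11/15
G(0) = D - C A^{-1} B = -2 - (-11/15) = -19/15 ≈ -1.2667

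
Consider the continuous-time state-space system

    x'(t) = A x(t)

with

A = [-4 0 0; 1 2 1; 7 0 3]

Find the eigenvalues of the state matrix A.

-4, 2, 3

det(sI - A) = s^3 - (tr A)s^2 + (M11 + M22 + M33)s - det A, where Mii is the 2×2 principal minor of A obtained by deleting row i and column i.
tr A = (-4) + 2 + 3 = 1; M11 = 2·3 - 1·0 = 6 - 0 = 6; M22 = (-4)·3 - 0·7 = -12 - 0 = -12; M33 = (-4)·2 - 0·1 = -8 - 0 = -8; sum of minors = -14.
det A = (-4)·(2·3 - 1·0) - 0·(1·3 - 1·7) + 0·(1·0 - 2·7) = (-4)·6 - 0·(-4) + 0·(-14) = -24.
So p(s) = det(sI - A) = s^3 - s^2 - 14s + 24.
Rational-root test: any integer root divides 24. Testing small divisors, s = 2 works: p(2) = 8 + (-4) + (-28) + 24 = 0, so (s - 2) is a factor.
Dividing, p(s) = (s - 2)(s^2 + s - 12).
Factor s^2 + s - 12: two numbers with sum -1 and product -12 are 3 and -4, so s^2 + s - 12 = (s - 3)(s + 4).
Hence p(s) = (s - 3) (s - 2) (s + 4), with roots -4, 2, 3.
At least one eigenvalue has non-negative real part, so the system is not asymptotically stable.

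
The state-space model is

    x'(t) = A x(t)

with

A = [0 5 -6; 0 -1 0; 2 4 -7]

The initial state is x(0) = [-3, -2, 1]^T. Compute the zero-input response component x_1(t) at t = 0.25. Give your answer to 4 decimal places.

det(sI - A) = s^3 - (tr A)s^2 + (M11 + M22 + M33)s - det A, where Mii is the 2×2 principal minor of A obtained by deleting row i and column i.
tr A = 0 + (-1) + (-7) = -8; M11 = (-1)·(-7) - 0·4 = 7 - 0 = 7; M22 = 0·(-7) - (-6)·2 = 0 - (-12) = 12; M33 = 0·(-1) - 5·0 = 0 - 0 = 0; sum of minors = 19.
det A = 0·((-1)·(-7) - 0·4) - 5·(0·(-7) - 0·2) + (-6)·(0·4 - (-1)·2) = 0·7 - 5·0 + (-6)·2 = -12.
So p(s) = det(sI - A) = s^3 + 8s^2 + 19s + 12.
Rational-root test: any integer root divides 12. Testing small divisors, s = -1 works: p(-1) = -1 + 8 + (-19) + 12 = 0, so (s + 1) is a factor.
Dividing, p(s) = (s + 1)(s^2 + 7s + 12).
Factor s^2 + 7s + 12: two numbers with sum -7 and product 12 are -3 and -4, so s^2 + 7s + 12 = (s + 3)(s + 4).
Hence p(s) = (s + 1) (s + 3) (s + 4), with roots -4, -3, -1.
The eigenvalues -4, -3, -1 are distinct and real, so A is diagonalisable and x(t) = e^{At} x(0) = V diag(e^{λ_i t}) V^{-1} x(0), where the columns of V are the eigenvectors.
λ = -4: A - (-4)I = [[4, 5, -6], [0, 3, 0], [2, 4, -3]]. v must be orthogonal to every row; (row 1) × (row 2) = [18, 0, 12], so take v_1 = [-3, 0, -2]^T.
λ = -3: A - (-3)I = [[3, 5, -6], [0, 2, 0], [2, 4, -4]]. v must be orthogonal to every row; (row 1) × (row 2) = [12, 0, 6], so take v_2 = [2, 0, 1]^T.
λ = -1: A - (-1)I = [[1, 5, -6], [0, 0, 0], [2, 4, -6]]. v must be orthogonal to every row; (row 1) × (row 3) = [-6, -6, -6], so take v_3 = [1, 1, 1]^T.
V = [v_1 v_2 v_3] = [[-3, 2, 1], [0, 0, 1], [-2, 1, 1]] has det V = -1, so V^{-1} = adj(V)/det V = [[1, 1, -2], [2, 1, -3], [0, 1, 0]].
Modal coordinates z(0) = V^{-1} x(0): 1·(-3) + 1·(-2) + (-2)·1 = -7; 2·(-3) + 1·(-2) + (-3)·1 = -11; 0·(-3) + 1·(-2) + 0·1 = -2; so z(0) = [-7, -11, -2]^T.
x_1(t) = Σ_i (v_i)_1 · z_i(0) · e^{λ_i t} (row 1 of V times the modal terms).
x_1(0.25) = (-3)·(-7)·e^{-4·0.25} + 2·(-11)·e^{-3·0.25} + 1·(-2)·e^{-1·0.25} = 21·0.367879 + (-22)·0.472367 + (-2)·0.778801 = -4.2242.

-4.2242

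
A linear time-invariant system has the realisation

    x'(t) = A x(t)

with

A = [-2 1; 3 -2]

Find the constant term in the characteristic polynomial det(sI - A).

1

For a 2×2 matrix, det(sI - A) = s^2 - (tr A)s + det A.
tr A = -4, det A = 1.
So p(s) = s^2 + 4s + 1.
The constant term is 1.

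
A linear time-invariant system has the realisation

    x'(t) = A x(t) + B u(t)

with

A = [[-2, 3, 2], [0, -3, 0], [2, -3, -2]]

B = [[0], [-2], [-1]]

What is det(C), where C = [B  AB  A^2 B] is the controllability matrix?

156

AB = [[-8], [6], [8]]
A^2B = [[50], [-18], [-50]]
Controllability matrix C = [B  AB  A^2B] = [[0, -8, 50], [-2, 6, -18], [-1, 8, -50]]
Expanding along the first row, det(C) = 0·(6·(-50) - (-18)·8) - (-8)·((-2)·(-50) - (-18)·(-1)) + 50·((-2)·8 - 6·(-1)) = 0·(-156) - (-8)·82 + 50·(-10) = 156
Since det(C) ≠ 0, rank(C) = 3 and the system is completely controllable.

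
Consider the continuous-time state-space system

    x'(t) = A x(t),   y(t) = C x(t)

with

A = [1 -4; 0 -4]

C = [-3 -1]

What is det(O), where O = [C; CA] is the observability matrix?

-51

CA = [[-3, 16]]
Observability matrix O = [C; CA] = [[-3, -1], [-3, 16]]
det(O) = (-3)·16 - (-1)·(-3) = -48 - 3 = -51
Since det(O) ≠ 0, rank(O) = 2 and the system is completely observable.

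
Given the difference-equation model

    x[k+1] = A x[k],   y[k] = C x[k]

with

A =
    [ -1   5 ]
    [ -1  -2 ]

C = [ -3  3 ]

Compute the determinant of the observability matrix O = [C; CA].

CA = [[0, -21]]
Observability matrix O = [C; CA] = [[-3, 3], [0, -21]]
det(O) = (-3)·(-21) - 3·0 = 63 - 0 = 63
Since det(O) ≠ 0, rank(O) = 2 and the system is completely observable.

63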